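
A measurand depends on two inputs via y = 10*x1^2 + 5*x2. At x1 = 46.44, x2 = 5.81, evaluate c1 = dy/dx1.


y = 10*x1^2 + 5*x2
dy/dx1 = 2*10*x1
Evaluate at x1 = 46.44: c1 = 20 * 46.44
c1 = 928.8000

928.8000


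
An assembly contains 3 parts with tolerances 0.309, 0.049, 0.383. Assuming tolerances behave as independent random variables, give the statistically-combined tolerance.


RSS = sqrt(0.309^2 + 0.049^2 + 0.383^2)
= sqrt(0.244571)
= 0.4945

0.4945


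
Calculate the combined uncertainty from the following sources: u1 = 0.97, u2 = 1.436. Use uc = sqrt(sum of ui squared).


uc = sqrt(0.97^2 + 1.436^2)
uc = sqrt(3.002996)
uc = 1.7329

1.7329


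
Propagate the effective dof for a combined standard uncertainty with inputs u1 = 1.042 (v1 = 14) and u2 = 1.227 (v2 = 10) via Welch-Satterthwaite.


uc = sqrt(u1^2 + u2^2) = sqrt(1.042^2 + 1.227^2) = 1.6097494
v_eff = uc^4 / (u1^4/v1 + u2^4/v2)
= 1.6097494^4 / (1.042^4/14 + 1.227^4/10)
= 6.7148001 / 0.31086772
v_eff = 21.6002

21.6002


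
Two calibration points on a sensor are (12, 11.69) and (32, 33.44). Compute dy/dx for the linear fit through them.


slope = (y2 - y1) / (x2 - x1)
= (33.44 - 11.69) / (32 - 12)
= 21.7500 / 20
= 1.0875

1.0875


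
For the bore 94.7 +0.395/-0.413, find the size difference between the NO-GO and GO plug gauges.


GO = nominal - lower_tol (smallest hole = maximum material condition)
GO = 94.7 - 0.413 = 94.287
NO-GO = nominal + upper_tol (largest hole = least material condition)
NO-GO = 94.7 + 0.395 = 95.095
spread = NO-GO - GO = 95.095 - 94.287 = 0.8080

0.8080


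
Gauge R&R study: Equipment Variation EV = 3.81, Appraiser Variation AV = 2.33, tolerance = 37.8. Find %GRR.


GRR = sqrt(EV^2 + AV^2) = sqrt(3.81^2 + 2.33^2) = 4.4659825
%GRR = GRR / tol * 100 = 4.4659825 / 37.8 * 100
%GRR = 11.8148

11.8148


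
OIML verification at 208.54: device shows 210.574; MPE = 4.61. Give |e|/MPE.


e = indication - reference = 210.574 - 208.54 = 2.0340
|e| = 2.0340
ratio = |e| / MPE = 2.0340 / 4.61
ratio = 0.4412

0.4412


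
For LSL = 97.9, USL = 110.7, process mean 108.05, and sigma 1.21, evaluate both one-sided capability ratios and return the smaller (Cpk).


Cpu = (USL - mean) / (3*sigma) = (110.7 - 108.05) / (3*1.21) = 0.7300
Cpl = (mean - LSL) / (3*sigma) = (108.05 - 97.9) / (3*1.21) = 2.7961
Cpk = min(Cpu, Cpl) = 0.7300

0.7300


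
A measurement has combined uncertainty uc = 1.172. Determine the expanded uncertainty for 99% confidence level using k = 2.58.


U = k * uc
U = 2.58 * 1.172
U = 3.0238

3.0238


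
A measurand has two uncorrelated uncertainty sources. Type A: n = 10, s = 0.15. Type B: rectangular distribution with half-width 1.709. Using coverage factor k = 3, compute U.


u_A = s / sqrt(n) = 0.15 / sqrt(10) = 0.047434165
u_B = half_width / sqrt(3) = 1.709 / sqrt(3) = 0.98669161
uc = sqrt(u_A^2 + u_B^2) = sqrt(0.047434165^2 + 0.98669161^2) = 0.98783113
U = k * uc = 3 * 0.98783113
U = 2.9635

2.9635


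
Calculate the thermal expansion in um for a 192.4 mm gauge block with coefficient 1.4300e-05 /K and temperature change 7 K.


dL = L * alpha * dT
= 192.4 * 1.4300e-05 * 7
= 0.0192592 mm
dL_um = 0.0192592 * 1000 = 19.2592 um

19.2592


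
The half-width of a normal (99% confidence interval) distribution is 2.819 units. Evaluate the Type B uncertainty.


u_B = half_width / 2.576
u_B = 2.819 / 2.576
u_B = 1.0943

1.0943


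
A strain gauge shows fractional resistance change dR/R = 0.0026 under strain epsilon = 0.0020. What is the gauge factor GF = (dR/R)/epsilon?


GF = (dR/R) / epsilon
= 0.0026 / 0.0020
= 1.3000

1.3000


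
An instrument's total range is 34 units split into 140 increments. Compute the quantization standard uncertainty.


resolution = range / divisions
resolution = 34 / 140 = 0.24285714
u_res = resolution / (2*sqrt(3))
u_res = 0.24285714 / 3.4641016
u_res = 0.0701

0.0701


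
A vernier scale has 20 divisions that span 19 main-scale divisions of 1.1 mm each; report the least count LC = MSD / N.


LC = MSD / n_div
= 1.1 / 20
= 0.0550

0.0550


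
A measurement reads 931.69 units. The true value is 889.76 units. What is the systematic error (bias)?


Systematic error = measured - true
= 931.69 - 889.76
= 41.9300

41.9300


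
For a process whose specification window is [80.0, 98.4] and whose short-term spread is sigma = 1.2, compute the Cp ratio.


Cp = (USL - LSL) / (6 * sigma)
= (98.4 - 80.0) / (6 * 1.2)
= 18.4000 / 7.2000
= 2.5556

2.5556


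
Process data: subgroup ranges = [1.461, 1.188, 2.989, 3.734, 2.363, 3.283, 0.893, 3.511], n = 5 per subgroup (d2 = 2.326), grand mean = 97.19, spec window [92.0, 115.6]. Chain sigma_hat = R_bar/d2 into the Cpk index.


R_bar = (1.461 + 1.188 + 2.989 + 3.734 + 2.363 + 3.283 + 0.893 + 3.511) / 8 = 2.42775
sigma = R_bar / d2 = 2.42775 / 2.326 = 1.0437446
Cp = (USL - LSL)/(6*sigma) = (115.6 - 92.0)/(6*1.0437446) = 3.7685
Cpu = (115.6 - 97.19)/(3*1.0437446) = 5.8795
Cpl = (97.19 - 92.0)/(3*1.0437446) = 1.6575
Cpk = min(Cpu, Cpl) = 1.6575

1.6575


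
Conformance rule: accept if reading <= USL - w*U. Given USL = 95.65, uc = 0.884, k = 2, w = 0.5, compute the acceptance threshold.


U = k * uc = 2 * 0.884 = 1.768
guard band g = w * U = 0.5 * 1.768 = 0.884
AL = USL - g = 95.65 - 0.884
AL = 94.7660

94.7660


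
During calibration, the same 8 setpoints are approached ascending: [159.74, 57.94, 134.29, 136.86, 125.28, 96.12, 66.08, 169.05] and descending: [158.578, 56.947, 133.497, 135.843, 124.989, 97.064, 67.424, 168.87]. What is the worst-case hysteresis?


|159.74 - 158.578| = 1.1620
|57.94 - 56.947| = 0.9930
|134.29 - 133.497| = 0.7930
|136.86 - 135.843| = 1.0170
|125.28 - 124.989| = 0.2910
|96.12 - 97.064| = 0.9440
|66.08 - 67.424| = 1.3440
|169.05 - 168.87| = 0.1800
hysteresis = max(diffs) = 1.3440

1.3440


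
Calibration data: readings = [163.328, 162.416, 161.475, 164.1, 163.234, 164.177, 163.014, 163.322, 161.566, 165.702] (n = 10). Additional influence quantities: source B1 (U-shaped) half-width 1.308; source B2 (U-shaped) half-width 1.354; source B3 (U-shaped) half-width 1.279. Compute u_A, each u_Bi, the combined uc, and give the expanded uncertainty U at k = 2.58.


mean = (163.328 + 162.416 + 161.475 + 164.1 + 163.234 + 164.177 + 163.014 + 163.322 + 161.566 + 165.702) / 10 = 163.2334
s = sqrt(sum((x - mean)^2)/(n-1)) = 1.262301
u_A = s / sqrt(n) = 1.262301 / sqrt(10) = 0.39917463
u_B1 = 1.308 / sqrt(2) = 0.92489567
u_B2 = 1.354 / sqrt(2) = 0.95742258
u_B3 = 1.279 / sqrt(2) = 0.90438957
uc = sqrt(0.39917463^2 + 0.92489567^2 + 0.95742258^2 + 0.90438957^2) = 1.6581167
U = k * uc = 2.58 * 1.6581167
U = 4.2779

4.2779


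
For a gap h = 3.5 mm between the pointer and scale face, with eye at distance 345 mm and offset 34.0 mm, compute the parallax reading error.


error = h * offset / d
= 3.5 * 34.0 / 345
= 0.3449

0.3449


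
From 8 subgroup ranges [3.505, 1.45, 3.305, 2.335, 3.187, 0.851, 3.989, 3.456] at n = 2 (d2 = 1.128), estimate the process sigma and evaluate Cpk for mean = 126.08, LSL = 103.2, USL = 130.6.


R_bar = (3.505 + 1.45 + 3.305 + 2.335 + 3.187 + 0.851 + 3.989 + 3.456) / 8 = 2.75975
sigma = R_bar / d2 = 2.75975 / 1.128 = 2.4465869
Cp = (USL - LSL)/(6*sigma) = (130.6 - 103.2)/(6*2.4465869) = 1.8665
Cpu = (130.6 - 126.08)/(3*2.4465869) = 0.6158
Cpl = (126.08 - 103.2)/(3*2.4465869) = 3.1173
Cpk = min(Cpu, Cpl) = 0.6158

0.6158


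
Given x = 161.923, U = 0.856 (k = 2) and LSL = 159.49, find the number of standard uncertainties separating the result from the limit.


u = U / k = 0.856 / 2 = 0.428
margin = |LSL - x| = |159.49 - 161.923| = 2.433
z = margin / u = 2.433 / 0.428
z = 5.6846

5.6846


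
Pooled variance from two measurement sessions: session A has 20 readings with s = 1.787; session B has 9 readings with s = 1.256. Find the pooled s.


s_p = sqrt(((n1-1)*s1^2 + (n2-1)*s2^2) / (n1+n2-2))
numerator = (20-1)*1.787^2 + (9-1)*1.256^2 = 60.674011 + 12.620288 = 73.294299
denominator = 20 + 9 - 2 = 27
s_p^2 = 73.294299 / 27 = 2.7146037
s_p = sqrt(2.7146037) = 1.6476

1.6476


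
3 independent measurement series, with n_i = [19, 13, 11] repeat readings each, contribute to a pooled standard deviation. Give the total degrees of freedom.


nu = sum_i (n_i - 1)
nu = ((19 - 1) + (13 - 1) + (11 - 1))
nu = 18 + 12 + 10
nu = 40

40


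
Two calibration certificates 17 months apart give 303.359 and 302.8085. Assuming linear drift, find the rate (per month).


rate = (v2 - v1) / months
= (302.8085 - 303.359) / 17
= -0.5505 / 17
= -0.0324

-0.0324


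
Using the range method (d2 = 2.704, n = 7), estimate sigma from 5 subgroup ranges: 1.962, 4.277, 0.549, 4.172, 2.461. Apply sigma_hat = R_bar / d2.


R_bar = (1.962 + 4.277 + 0.549 + 4.172 + 2.461) / 5
R_bar = 13.421 / 5 = 2.6842
sigma_hat = R_bar / d2 = 2.6842 / 2.704 = 0.9927

0.9927


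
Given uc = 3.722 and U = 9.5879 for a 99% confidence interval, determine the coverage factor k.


k = U / uc
k = 9.5879 / 3.722
k = 2.576

2.576


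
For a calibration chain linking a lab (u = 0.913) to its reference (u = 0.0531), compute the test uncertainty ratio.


TUR = u_lab / u_ref
= 0.913 / 0.0531
= 17.1940

17.1940


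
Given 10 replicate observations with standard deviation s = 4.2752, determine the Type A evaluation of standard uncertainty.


u_A = s / sqrt(n)
u_A = 4.2752 / sqrt(10)
u_A = 4.2752 / 3.1622777
u_A = 1.3519

1.3519


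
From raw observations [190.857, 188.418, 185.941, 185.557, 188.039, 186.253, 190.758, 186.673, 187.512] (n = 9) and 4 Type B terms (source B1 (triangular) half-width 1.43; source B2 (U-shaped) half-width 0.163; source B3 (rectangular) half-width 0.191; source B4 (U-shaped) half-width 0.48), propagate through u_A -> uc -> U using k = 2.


mean = (190.857 + 188.418 + 185.941 + 185.557 + 188.039 + 186.253 + 190.758 + 186.673 + 187.512) / 9 = 187.7786667
s = sqrt(sum((x - mean)^2)/(n-1)) = 1.9609683
u_A = s / sqrt(n) = 1.9609683 / sqrt(9) = 0.6536561
u_B1 = 1.43 / sqrt(6) = 0.58379506
u_B2 = 0.163 / sqrt(2) = 0.11525841
u_B3 = 0.191 / sqrt(3) = 0.1102739
u_B4 = 0.48 / sqrt(2) = 0.33941125
uc = sqrt(0.6536561^2 + 0.58379506^2 + 0.11525841^2 + 0.1102739^2 + 0.33941125^2) = 0.95327215
U = k * uc = 2 * 0.95327215
U = 1.9065

1.9065


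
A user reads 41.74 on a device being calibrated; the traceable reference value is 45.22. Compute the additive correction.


Correction = standard - reading
= 45.22 - 41.74
= 3.4800

3.4800


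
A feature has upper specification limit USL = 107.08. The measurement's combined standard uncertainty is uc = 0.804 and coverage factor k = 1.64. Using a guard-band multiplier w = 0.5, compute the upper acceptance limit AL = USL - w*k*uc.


U = k * uc = 1.64 * 0.804 = 1.31856
guard band g = w * U = 0.5 * 1.31856 = 0.65928
AL = USL - g = 107.08 - 0.65928
AL = 106.4207

106.4207


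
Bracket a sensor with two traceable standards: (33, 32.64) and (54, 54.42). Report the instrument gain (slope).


slope = (y2 - y1) / (x2 - x1)
= (54.42 - 32.64) / (54 - 33)
= 21.7800 / 21
= 1.0371

1.0371


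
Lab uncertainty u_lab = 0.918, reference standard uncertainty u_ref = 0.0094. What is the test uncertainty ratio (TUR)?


TUR = u_lab / u_ref
= 0.918 / 0.0094
= 97.6596

97.6596


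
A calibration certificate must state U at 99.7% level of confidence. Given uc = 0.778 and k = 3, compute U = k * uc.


U = k * uc
U = 3 * 0.778
U = 2.3340

2.3340


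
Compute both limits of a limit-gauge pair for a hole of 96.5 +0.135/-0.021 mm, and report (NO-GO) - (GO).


GO = nominal - lower_tol (smallest hole = maximum material condition)
GO = 96.5 - 0.021 = 96.479
NO-GO = nominal + upper_tol (largest hole = least material condition)
NO-GO = 96.5 + 0.135 = 96.635
spread = NO-GO - GO = 96.635 - 96.479 = 0.1560

0.1560


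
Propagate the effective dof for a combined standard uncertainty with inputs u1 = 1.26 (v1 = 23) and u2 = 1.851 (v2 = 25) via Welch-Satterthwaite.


uc = sqrt(u1^2 + u2^2) = sqrt(1.26^2 + 1.851^2) = 2.2391518
v_eff = uc^4 / (u1^4/v1 + u2^4/v2)
= 2.2391518^4 / (1.26^4/23 + 1.851^4/25)
= 25.138198 / 0.57913995
v_eff = 43.4061

43.4061


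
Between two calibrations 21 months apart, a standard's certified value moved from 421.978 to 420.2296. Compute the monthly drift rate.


rate = (v2 - v1) / months
= (420.2296 - 421.978) / 21
= -1.7484 / 21
= -0.0833

-0.0833


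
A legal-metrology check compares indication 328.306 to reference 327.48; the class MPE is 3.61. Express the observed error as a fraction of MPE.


e = indication - reference = 328.306 - 327.48 = 0.8260
|e| = 0.8260
ratio = |e| / MPE = 0.8260 / 3.61
ratio = 0.2288

0.2288


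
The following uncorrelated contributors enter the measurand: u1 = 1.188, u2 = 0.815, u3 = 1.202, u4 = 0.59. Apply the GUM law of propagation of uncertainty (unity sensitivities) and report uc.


uc = sqrt(1.188^2 + 0.815^2 + 1.202^2 + 0.59^2)
uc = sqrt(3.868473)
uc = 1.9668

1.9668


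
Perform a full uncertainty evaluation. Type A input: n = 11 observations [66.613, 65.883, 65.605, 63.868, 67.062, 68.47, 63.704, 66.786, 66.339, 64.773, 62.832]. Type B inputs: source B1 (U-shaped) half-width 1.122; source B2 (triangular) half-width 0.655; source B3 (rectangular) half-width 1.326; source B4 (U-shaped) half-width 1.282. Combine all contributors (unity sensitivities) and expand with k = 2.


mean = (66.613 + 65.883 + 65.605 + 63.868 + 67.062 + 68.47 + 63.704 + 66.786 + 66.339 + 64.773 + 62.832) / 11 = 65.63045455
s = sqrt(sum((x - mean)^2)/(n-1)) = 1.6841477
u_A = s / sqrt(n) = 1.6841477 / sqrt(11) = 0.50778964
u_B1 = 1.122 / sqrt(2) = 0.79337381
u_B2 = 0.655 / sqrt(6) = 0.26740263
u_B3 = 1.326 / sqrt(3) = 0.76556646
u_B4 = 1.282 / sqrt(2) = 0.90651089
uc = sqrt(0.50778964^2 + 0.79337381^2 + 0.26740263^2 + 0.76556646^2 + 0.90651089^2) = 1.5383922
U = k * uc = 2 * 1.5383922
U = 3.0768

3.0768


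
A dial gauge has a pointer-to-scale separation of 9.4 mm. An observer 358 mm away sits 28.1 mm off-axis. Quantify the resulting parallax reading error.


error = h * offset / d
= 9.4 * 28.1 / 358
= 0.7378

0.7378


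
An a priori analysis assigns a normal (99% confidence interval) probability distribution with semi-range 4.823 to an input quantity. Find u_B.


u_B = half_width / 2.576
u_B = 4.823 / 2.576
u_B = 1.8723

1.8723


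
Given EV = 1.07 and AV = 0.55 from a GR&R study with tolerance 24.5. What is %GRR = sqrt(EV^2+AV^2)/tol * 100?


GRR = sqrt(EV^2 + AV^2) = sqrt(1.07^2 + 0.55^2) = 1.2030794
%GRR = GRR / tol * 100 = 1.2030794 / 24.5 * 100
%GRR = 4.9105

4.9105


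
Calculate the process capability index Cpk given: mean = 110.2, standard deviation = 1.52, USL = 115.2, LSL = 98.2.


Cpu = (USL - mean) / (3*sigma) = (115.2 - 110.2) / (3*1.52) = 1.0965
Cpl = (mean - LSL) / (3*sigma) = (110.2 - 98.2) / (3*1.52) = 2.6316
Cpk = min(Cpu, Cpl) = 1.0965

1.0965


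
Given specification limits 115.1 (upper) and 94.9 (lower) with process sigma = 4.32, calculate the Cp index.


Cp = (USL - LSL) / (6 * sigma)
= (115.1 - 94.9) / (6 * 4.32)
= 20.2000 / 25.9200
= 0.7793

0.7793


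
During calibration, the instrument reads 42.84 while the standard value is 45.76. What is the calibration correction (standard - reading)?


Correction = standard - reading
= 45.76 - 42.84
= 2.9200

2.9200


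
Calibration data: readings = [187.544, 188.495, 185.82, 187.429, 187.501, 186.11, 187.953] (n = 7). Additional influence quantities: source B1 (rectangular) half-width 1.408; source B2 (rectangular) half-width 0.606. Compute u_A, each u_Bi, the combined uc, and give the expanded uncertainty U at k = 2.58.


mean = (187.544 + 188.495 + 185.82 + 187.429 + 187.501 + 186.11 + 187.953) / 7 = 187.2645714
s = sqrt(sum((x - mean)^2)/(n-1)) = 0.96339034
u_A = s / sqrt(n) = 0.96339034 / sqrt(7) = 0.36412732
u_B1 = 1.408 / sqrt(3) = 0.81290918
u_B2 = 0.606 / sqrt(3) = 0.34987426
uc = sqrt(0.36412732^2 + 0.81290918^2 + 0.34987426^2) = 0.95698591
U = k * uc = 2.58 * 0.95698591
U = 2.4690

2.4690


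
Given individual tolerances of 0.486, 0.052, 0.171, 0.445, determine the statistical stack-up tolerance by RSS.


RSS = sqrt(0.486^2 + 0.052^2 + 0.171^2 + 0.445^2)
= sqrt(0.466166)
= 0.6828

0.6828


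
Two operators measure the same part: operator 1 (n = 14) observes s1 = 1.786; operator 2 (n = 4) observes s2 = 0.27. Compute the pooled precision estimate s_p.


s_p = sqrt(((n1-1)*s1^2 + (n2-1)*s2^2) / (n1+n2-2))
numerator = (14-1)*1.786^2 + (4-1)*0.27^2 = 41.467348 + 0.2187 = 41.686048
denominator = 14 + 4 - 2 = 16
s_p^2 = 41.686048 / 16 = 2.605378
s_p = sqrt(2.605378) = 1.6141

1.6141


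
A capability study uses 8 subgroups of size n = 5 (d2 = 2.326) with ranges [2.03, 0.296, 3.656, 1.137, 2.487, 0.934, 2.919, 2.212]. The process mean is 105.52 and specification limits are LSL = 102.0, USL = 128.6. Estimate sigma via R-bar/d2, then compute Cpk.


R_bar = (2.03 + 0.296 + 3.656 + 1.137 + 2.487 + 0.934 + 2.919 + 2.212) / 8 = 1.958875
sigma = R_bar / d2 = 1.958875 / 2.326 = 0.84216466
Cp = (USL - LSL)/(6*sigma) = (128.6 - 102.0)/(6*0.84216466) = 5.2642
Cpu = (128.6 - 105.52)/(3*0.84216466) = 9.1352
Cpl = (105.52 - 102.0)/(3*0.84216466) = 1.3932
Cpk = min(Cpu, Cpl) = 1.3932

1.3932


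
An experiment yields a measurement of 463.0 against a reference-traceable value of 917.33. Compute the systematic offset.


Systematic error = measured - true
= 463.0 - 917.33
= -454.3300

-454.3300


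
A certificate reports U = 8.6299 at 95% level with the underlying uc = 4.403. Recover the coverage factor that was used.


k = U / uc
k = 8.6299 / 4.403
k = 1.96

1.96


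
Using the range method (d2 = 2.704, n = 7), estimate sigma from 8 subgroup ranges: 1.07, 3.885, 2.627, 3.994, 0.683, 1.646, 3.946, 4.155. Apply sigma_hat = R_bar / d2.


R_bar = (1.07 + 3.885 + 2.627 + 3.994 + 0.683 + 1.646 + 3.946 + 4.155) / 8
R_bar = 22.006 / 8 = 2.75075
sigma_hat = R_bar / d2 = 2.75075 / 2.704 = 1.0173

1.0173


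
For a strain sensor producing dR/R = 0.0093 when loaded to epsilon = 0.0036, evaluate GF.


GF = (dR/R) / epsilon
= 0.0093 / 0.0036
= 2.5833

2.5833


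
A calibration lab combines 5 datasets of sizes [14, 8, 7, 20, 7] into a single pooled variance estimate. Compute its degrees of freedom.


nu = sum_i (n_i - 1)
nu = ((14 - 1) + (8 - 1) + (7 - 1) + (20 - 1) + (7 - 1))
nu = 13 + 7 + 6 + 19 + 6
nu = 51

51


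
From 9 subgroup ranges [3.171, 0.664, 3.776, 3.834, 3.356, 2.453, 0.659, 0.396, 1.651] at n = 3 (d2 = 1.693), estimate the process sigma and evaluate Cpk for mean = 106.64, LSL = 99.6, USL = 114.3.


R_bar = (3.171 + 0.664 + 3.776 + 3.834 + 3.356 + 2.453 + 0.659 + 0.396 + 1.651) / 9 = 2.2177778
sigma = R_bar / d2 = 2.2177778 / 1.693 = 1.3099692
Cp = (USL - LSL)/(6*sigma) = (114.3 - 99.6)/(6*1.3099692) = 1.8703
Cpu = (114.3 - 106.64)/(3*1.3099692) = 1.9492
Cpl = (106.64 - 99.6)/(3*1.3099692) = 1.7914
Cpk = min(Cpu, Cpl) = 1.7914

1.7914


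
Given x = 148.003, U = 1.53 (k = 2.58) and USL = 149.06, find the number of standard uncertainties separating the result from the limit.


u = U / k = 1.53 / 2.58 = 0.59302326
margin = |USL - x| = |149.06 - 148.003| = 1.057
z = margin / u = 1.057 / 0.59302326
z = 1.7824

1.7824


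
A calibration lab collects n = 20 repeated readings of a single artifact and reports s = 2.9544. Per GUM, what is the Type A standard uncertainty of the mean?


u_A = s / sqrt(n)
u_A = 2.9544 / sqrt(20)
u_A = 2.9544 / 4.472136
u_A = 0.6606

0.6606


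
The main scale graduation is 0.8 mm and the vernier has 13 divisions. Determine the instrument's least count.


LC = MSD / n_div
= 0.8 / 13
= 0.0615

0.0615


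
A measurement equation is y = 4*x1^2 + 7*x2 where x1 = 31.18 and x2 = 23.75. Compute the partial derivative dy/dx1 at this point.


y = 4*x1^2 + 7*x2
dy/dx1 = 2*4*x1
Evaluate at x1 = 31.18: c1 = 8 * 31.18
c1 = 249.4400

249.4400


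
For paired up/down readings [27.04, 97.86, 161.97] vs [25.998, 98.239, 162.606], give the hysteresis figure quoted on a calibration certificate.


|27.04 - 25.998| = 1.0420
|97.86 - 98.239| = 0.3790
|161.97 - 162.606| = 0.6360
hysteresis = max(diffs) = 1.0420

1.0420


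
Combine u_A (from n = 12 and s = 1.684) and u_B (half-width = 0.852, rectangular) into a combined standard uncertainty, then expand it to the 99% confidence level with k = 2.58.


u_A = s / sqrt(n) = 1.684 / sqrt(12) = 0.48612893
u_B = half_width / sqrt(3) = 0.852 / sqrt(3) = 0.49190243
uc = sqrt(u_A^2 + u_B^2) = sqrt(0.48612893^2 + 0.49190243^2) = 0.69158466
U = k * uc = 2.58 * 0.69158466
U = 1.7843

1.7843


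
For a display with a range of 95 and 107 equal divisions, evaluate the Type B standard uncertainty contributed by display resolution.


resolution = range / divisions
resolution = 95 / 107 = 0.88785047
u_res = resolution / (2*sqrt(3))
u_res = 0.88785047 / 3.4641016
u_res = 0.2563

0.2563


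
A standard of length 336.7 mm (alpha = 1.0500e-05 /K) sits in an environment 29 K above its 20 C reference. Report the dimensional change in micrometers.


dL = L * alpha * dT
= 336.7 * 1.0500e-05 * 29
= 0.1025251 mm
dL_um = 0.1025251 * 1000 = 102.5251 um

102.5251


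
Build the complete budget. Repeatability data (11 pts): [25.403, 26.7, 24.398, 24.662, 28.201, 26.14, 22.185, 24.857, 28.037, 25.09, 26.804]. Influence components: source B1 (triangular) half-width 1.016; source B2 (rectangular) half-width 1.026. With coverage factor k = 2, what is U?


mean = (25.403 + 26.7 + 24.398 + 24.662 + 28.201 + 26.14 + 22.185 + 24.857 + 28.037 + 25.09 + 26.804) / 11 = 25.67972727
s = sqrt(sum((x - mean)^2)/(n-1)) = 1.7442275
u_A = s / sqrt(n) = 1.7442275 / sqrt(11) = 0.52590438
u_B1 = 1.016 / sqrt(6) = 0.41478026
u_B2 = 1.026 / sqrt(3) = 0.59236138
uc = sqrt(0.52590438^2 + 0.41478026^2 + 0.59236138^2) = 0.89415328
U = k * uc = 2 * 0.89415328
U = 1.7883

1.7883


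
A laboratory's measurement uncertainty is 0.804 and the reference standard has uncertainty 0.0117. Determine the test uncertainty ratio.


TUR = u_lab / u_ref
= 0.804 / 0.0117
= 68.7179

68.7179


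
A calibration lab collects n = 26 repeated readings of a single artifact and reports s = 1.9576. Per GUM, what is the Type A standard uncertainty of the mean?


u_A = s / sqrt(n)
u_A = 1.9576 / sqrt(26)
u_A = 1.9576 / 5.0990195
u_A = 0.3839

0.3839


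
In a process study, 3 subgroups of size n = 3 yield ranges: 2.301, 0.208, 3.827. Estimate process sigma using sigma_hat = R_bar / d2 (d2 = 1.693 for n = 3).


R_bar = (2.301 + 0.208 + 3.827) / 3
R_bar = 6.336 / 3 = 2.112
sigma_hat = R_bar / d2 = 2.112 / 1.693 = 1.2475

1.2475


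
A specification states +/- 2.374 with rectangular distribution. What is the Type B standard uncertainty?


u_B = half_width / sqrt(3)
u_B = 2.374 / 1.7320508
u_B = 1.3706

1.3706


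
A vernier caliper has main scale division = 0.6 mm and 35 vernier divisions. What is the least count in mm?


LC = MSD / n_div
= 0.6 / 35
= 0.0171

0.0171


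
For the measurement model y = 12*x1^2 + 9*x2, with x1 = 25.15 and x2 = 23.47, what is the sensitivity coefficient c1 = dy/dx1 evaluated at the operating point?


y = 12*x1^2 + 9*x2
dy/dx1 = 2*12*x1
Evaluate at x1 = 25.15: c1 = 24 * 25.15
c1 = 603.6000

603.6000


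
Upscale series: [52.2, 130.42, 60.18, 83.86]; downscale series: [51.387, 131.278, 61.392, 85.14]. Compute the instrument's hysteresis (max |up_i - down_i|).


|52.2 - 51.387| = 0.8130
|130.42 - 131.278| = 0.8580
|60.18 - 61.392| = 1.2120
|83.86 - 85.14| = 1.2800
hysteresis = max(diffs) = 1.2800

1.2800


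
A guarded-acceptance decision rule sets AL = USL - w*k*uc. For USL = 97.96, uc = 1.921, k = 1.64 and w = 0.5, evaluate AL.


U = k * uc = 1.64 * 1.921 = 3.15044
guard band g = w * U = 0.5 * 3.15044 = 1.57522
AL = USL - g = 97.96 - 1.57522
AL = 96.3848

96.3848


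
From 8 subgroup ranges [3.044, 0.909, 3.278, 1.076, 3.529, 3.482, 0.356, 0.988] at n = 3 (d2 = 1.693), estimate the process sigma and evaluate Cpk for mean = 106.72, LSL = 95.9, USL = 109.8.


R_bar = (3.044 + 0.909 + 3.278 + 1.076 + 3.529 + 3.482 + 0.356 + 0.988) / 8 = 2.08275
sigma = R_bar / d2 = 2.08275 / 1.693 = 1.2302126
Cp = (USL - LSL)/(6*sigma) = (109.8 - 95.9)/(6*1.2302126) = 1.8831
Cpu = (109.8 - 106.72)/(3*1.2302126) = 0.8345
Cpl = (106.72 - 95.9)/(3*1.2302126) = 2.9317
Cpk = min(Cpu, Cpl) = 0.8345

0.8345


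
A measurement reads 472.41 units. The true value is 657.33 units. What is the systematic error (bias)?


Systematic error = measured - true
= 472.41 - 657.33
= -184.9200

-184.9200


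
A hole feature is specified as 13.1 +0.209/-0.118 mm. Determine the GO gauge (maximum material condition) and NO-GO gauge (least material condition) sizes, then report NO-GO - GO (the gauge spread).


GO = nominal - lower_tol (smallest hole = maximum material condition)
GO = 13.1 - 0.118 = 12.982
NO-GO = nominal + upper_tol (largest hole = least material condition)
NO-GO = 13.1 + 0.209 = 13.309
spread = NO-GO - GO = 13.309 - 12.982 = 0.3270

0.3270


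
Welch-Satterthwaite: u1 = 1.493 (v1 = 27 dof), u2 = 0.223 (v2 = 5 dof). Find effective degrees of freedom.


uc = sqrt(u1^2 + u2^2) = sqrt(1.493^2 + 0.223^2) = 1.5095622
v_eff = uc^4 / (u1^4/v1 + u2^4/v2)
= 1.5095622^4 / (1.493^4/27 + 0.223^4/5)
= 5.1928293 / 0.18451902
v_eff = 28.1425

28.1425


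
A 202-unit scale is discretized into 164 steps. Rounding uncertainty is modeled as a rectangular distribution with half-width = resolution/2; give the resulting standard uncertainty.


resolution = range / divisions
resolution = 202 / 164 = 1.2317073
u_res = resolution / (2*sqrt(3))
u_res = 1.2317073 / 3.4641016
u_res = 0.3556

0.3556


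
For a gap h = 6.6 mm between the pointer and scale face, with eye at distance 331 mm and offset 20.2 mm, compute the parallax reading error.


error = h * offset / d
= 6.6 * 20.2 / 331
= 0.4028

0.4028


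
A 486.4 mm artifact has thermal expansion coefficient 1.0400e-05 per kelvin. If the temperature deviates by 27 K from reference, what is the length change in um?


dL = L * alpha * dT
= 486.4 * 1.0400e-05 * 27
= 0.1365811 mm
dL_um = 0.1365811 * 1000 = 136.5811 um

136.5811


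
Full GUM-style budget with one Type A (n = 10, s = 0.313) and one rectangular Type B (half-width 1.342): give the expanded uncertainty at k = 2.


u_A = s / sqrt(n) = 0.313 / sqrt(10) = 0.098979291
u_B = half_width / sqrt(3) = 1.342 / sqrt(3) = 0.77480406
uc = sqrt(u_A^2 + u_B^2) = sqrt(0.098979291^2 + 0.77480406^2) = 0.78110065
U = k * uc = 2 * 0.78110065
U = 1.5622

1.5622


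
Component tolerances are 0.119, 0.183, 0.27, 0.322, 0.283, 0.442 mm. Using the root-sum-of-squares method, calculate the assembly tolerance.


RSS = sqrt(0.119^2 + 0.183^2 + 0.27^2 + 0.322^2 + 0.283^2 + 0.442^2)
= sqrt(0.499687)
= 0.7069

0.7069


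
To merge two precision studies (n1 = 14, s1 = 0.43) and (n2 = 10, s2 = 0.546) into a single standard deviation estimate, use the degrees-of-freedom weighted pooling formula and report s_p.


s_p = sqrt(((n1-1)*s1^2 + (n2-1)*s2^2) / (n1+n2-2))
numerator = (14-1)*0.43^2 + (10-1)*0.546^2 = 2.4037 + 2.683044 = 5.086744
denominator = 14 + 10 - 2 = 22
s_p^2 = 5.086744 / 22 = 0.23121564
s_p = sqrt(0.23121564) = 0.4808

0.4808


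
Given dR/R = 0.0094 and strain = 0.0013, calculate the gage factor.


GF = (dR/R) / epsilon
= 0.0094 / 0.0013
= 7.2308

7.2308


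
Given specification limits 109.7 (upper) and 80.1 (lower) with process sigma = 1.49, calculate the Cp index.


Cp = (USL - LSL) / (6 * sigma)
= (109.7 - 80.1) / (6 * 1.49)
= 29.6000 / 8.9400
= 3.3110

3.3110


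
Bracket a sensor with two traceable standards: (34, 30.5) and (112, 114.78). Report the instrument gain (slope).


slope = (y2 - y1) / (x2 - x1)
= (114.78 - 30.5) / (112 - 34)
= 84.2800 / 78
= 1.0805

1.0805


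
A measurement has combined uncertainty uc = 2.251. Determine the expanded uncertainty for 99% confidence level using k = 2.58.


U = k * uc
U = 2.58 * 2.251
U = 5.8076

5.8076


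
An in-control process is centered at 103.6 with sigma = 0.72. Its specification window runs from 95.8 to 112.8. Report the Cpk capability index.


Cpu = (USL - mean) / (3*sigma) = (112.8 - 103.6) / (3*0.72) = 4.2593
Cpl = (mean - LSL) / (3*sigma) = (103.6 - 95.8) / (3*0.72) = 3.6111
Cpk = min(Cpu, Cpl) = 3.6111

3.6111


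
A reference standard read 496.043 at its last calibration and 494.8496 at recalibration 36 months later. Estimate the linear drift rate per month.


rate = (v2 - v1) / months
= (494.8496 - 496.043) / 36
= -1.1934 / 36
= -0.0331

-0.0331


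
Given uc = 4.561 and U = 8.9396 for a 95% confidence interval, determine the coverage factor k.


k = U / uc
k = 8.9396 / 4.561
k = 1.96

1.96


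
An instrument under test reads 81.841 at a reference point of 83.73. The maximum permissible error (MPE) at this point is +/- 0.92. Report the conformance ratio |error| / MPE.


e = indication - reference = 81.841 - 83.73 = -1.8890
|e| = 1.8890
ratio = |e| / MPE = 1.8890 / 0.92
ratio = 2.0533

2.0533


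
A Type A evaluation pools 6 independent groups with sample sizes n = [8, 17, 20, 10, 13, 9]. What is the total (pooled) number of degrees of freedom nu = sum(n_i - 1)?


nu = sum_i (n_i - 1)
nu = ((8 - 1) + (17 - 1) + (20 - 1) + (10 - 1) + (13 - 1) + (9 - 1))
nu = 7 + 16 + 19 + 9 + 12 + 8
nu = 71

71


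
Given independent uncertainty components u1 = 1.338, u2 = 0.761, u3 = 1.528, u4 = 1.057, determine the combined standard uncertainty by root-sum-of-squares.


uc = sqrt(1.338^2 + 0.761^2 + 1.528^2 + 1.057^2)
uc = sqrt(5.821398)
uc = 2.4128

2.4128


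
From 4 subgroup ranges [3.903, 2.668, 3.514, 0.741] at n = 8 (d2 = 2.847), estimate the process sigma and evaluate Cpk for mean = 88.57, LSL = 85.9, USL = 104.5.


R_bar = (3.903 + 2.668 + 3.514 + 0.741) / 4 = 2.7065
sigma = R_bar / d2 = 2.7065 / 2.847 = 0.95064981
Cp = (USL - LSL)/(6*sigma) = (104.5 - 85.9)/(6*0.95064981) = 3.2609
Cpu = (104.5 - 88.57)/(3*0.95064981) = 5.5857
Cpl = (88.57 - 85.9)/(3*0.95064981) = 0.9362
Cpk = min(Cpu, Cpl) = 0.9362

0.9362


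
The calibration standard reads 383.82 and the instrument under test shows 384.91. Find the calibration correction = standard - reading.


Correction = standard - reading
= 383.82 - 384.91
= -1.0900

-1.0900


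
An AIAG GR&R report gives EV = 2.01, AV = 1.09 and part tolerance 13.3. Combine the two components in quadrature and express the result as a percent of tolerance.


GRR = sqrt(EV^2 + AV^2) = sqrt(2.01^2 + 1.09^2) = 2.2865257
%GRR = GRR / tol * 100 = 2.2865257 / 13.3 * 100
%GRR = 17.1919

17.1919


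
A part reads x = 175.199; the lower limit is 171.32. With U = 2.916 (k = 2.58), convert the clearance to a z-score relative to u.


u = U / k = 2.916 / 2.58 = 1.1302326
margin = |LSL - x| = |171.32 - 175.199| = 3.879
z = margin / u = 3.879 / 1.1302326
z = 3.4320

3.4320


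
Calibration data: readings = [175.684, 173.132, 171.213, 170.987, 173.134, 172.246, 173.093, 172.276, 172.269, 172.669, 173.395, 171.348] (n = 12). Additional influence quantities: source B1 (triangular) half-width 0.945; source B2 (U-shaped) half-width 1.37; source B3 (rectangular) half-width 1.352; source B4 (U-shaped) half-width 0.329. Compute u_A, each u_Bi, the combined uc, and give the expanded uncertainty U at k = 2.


mean = (175.684 + 173.132 + 171.213 + 170.987 + 173.134 + 172.246 + 173.093 + 172.276 + 172.269 + 172.669 + 173.395 + 171.348) / 12 = 172.6205
s = sqrt(sum((x - mean)^2)/(n-1)) = 1.2572308
u_A = s / sqrt(n) = 1.2572308 / sqrt(12) = 0.36293127
u_B1 = 0.945 / sqrt(6) = 0.38579463
u_B2 = 1.37 / sqrt(2) = 0.96873629
u_B3 = 1.352 / sqrt(3) = 0.78057756
u_B4 = 0.329 / sqrt(2) = 0.23263813
uc = sqrt(0.36293127^2 + 0.38579463^2 + 0.96873629^2 + 0.78057756^2 + 0.23263813^2) = 1.3720162
U = k * uc = 2 * 1.3720162
U = 2.7440

2.7440


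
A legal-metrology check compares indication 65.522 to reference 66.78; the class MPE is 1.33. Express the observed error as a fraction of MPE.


e = indication - reference = 65.522 - 66.78 = -1.2580
|e| = 1.2580
ratio = |e| / MPE = 1.2580 / 1.33
ratio = 0.9459

0.9459


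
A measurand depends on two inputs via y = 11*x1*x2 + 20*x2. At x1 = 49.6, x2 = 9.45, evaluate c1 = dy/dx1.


y = 11*x1*x2 + 20*x2
dy/dx1 = 11*x2
Evaluate at x2 = 9.45: c1 = 11 * 9.45
c1 = 103.9500

103.9500


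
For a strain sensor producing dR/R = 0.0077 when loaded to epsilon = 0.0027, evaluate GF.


GF = (dR/R) / epsilon
= 0.0077 / 0.0027
= 2.8519

2.8519


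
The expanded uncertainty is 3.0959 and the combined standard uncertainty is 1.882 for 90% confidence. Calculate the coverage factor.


k = U / uc
k = 3.0959 / 1.882
k = 1.645

1.645


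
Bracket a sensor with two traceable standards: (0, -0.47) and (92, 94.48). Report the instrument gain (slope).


slope = (y2 - y1) / (x2 - x1)
= (94.48 - -0.47) / (92 - 0)
= 94.9500 / 92
= 1.0321

1.0321


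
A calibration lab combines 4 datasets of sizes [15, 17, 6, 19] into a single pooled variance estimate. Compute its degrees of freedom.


nu = sum_i (n_i - 1)
nu = ((15 - 1) + (17 - 1) + (6 - 1) + (19 - 1))
nu = 14 + 16 + 5 + 18
nu = 53

53


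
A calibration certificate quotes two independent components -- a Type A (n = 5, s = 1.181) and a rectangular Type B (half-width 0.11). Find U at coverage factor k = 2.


u_A = s / sqrt(n) = 1.181 / sqrt(5) = 0.52815926
u_B = half_width / sqrt(3) = 0.11 / sqrt(3) = 0.06350853
uc = sqrt(u_A^2 + u_B^2) = sqrt(0.52815926^2 + 0.06350853^2) = 0.53196385
U = k * uc = 2 * 0.53196385
U = 1.0639

1.0639


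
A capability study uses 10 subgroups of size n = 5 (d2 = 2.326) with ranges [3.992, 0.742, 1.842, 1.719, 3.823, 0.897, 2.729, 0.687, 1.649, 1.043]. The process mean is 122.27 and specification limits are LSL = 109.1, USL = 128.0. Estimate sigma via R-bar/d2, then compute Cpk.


R_bar = (3.992 + 0.742 + 1.842 + 1.719 + 3.823 + 0.897 + 2.729 + 0.687 + 1.649 + 1.043) / 10 = 1.9123
sigma = R_bar / d2 = 1.9123 / 2.326 = 0.82214101
Cp = (USL - LSL)/(6*sigma) = (128.0 - 109.1)/(6*0.82214101) = 3.8315
Cpu = (128.0 - 122.27)/(3*0.82214101) = 2.3232
Cpl = (122.27 - 109.1)/(3*0.82214101) = 5.3397
Cpk = min(Cpu, Cpl) = 2.3232

2.3232


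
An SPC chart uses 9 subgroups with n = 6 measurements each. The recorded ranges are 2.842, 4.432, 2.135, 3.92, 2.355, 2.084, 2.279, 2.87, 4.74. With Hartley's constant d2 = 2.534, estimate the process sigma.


R_bar = (2.842 + 4.432 + 2.135 + 3.92 + 2.355 + 2.084 + 2.279 + 2.87 + 4.74) / 9
R_bar = 27.657 / 9 = 3.073
sigma_hat = R_bar / d2 = 3.073 / 2.534 = 1.2127

1.2127


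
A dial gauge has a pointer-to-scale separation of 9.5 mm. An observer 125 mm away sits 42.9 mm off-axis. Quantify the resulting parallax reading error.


error = h * offset / d
= 9.5 * 42.9 / 125
= 3.2604

3.2604


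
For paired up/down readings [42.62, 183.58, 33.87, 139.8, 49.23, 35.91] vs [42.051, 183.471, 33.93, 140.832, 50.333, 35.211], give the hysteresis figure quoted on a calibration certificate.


|42.62 - 42.051| = 0.5690
|183.58 - 183.471| = 0.1090
|33.87 - 33.93| = 0.0600
|139.8 - 140.832| = 1.0320
|49.23 - 50.333| = 1.1030
|35.91 - 35.211| = 0.6990
hysteresis = max(diffs) = 1.1030

1.1030


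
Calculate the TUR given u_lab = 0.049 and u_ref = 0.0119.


TUR = u_lab / u_ref
= 0.049 / 0.0119
= 4.1176

4.1176


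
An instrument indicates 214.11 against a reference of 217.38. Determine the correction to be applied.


Correction = standard - reading
= 217.38 - 214.11
= 3.2700

3.2700


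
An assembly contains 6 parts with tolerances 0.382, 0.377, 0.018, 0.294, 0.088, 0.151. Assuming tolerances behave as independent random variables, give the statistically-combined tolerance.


RSS = sqrt(0.382^2 + 0.377^2 + 0.018^2 + 0.294^2 + 0.088^2 + 0.151^2)
= sqrt(0.405358)
= 0.6367

0.6367


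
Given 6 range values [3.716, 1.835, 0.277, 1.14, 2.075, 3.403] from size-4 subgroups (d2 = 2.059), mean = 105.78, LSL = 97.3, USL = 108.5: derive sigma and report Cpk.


R_bar = (3.716 + 1.835 + 0.277 + 1.14 + 2.075 + 3.403) / 6 = 2.0743333
sigma = R_bar / d2 = 2.0743333 / 2.059 = 1.007447
Cp = (USL - LSL)/(6*sigma) = (108.5 - 97.3)/(6*1.007447) = 1.8529
Cpu = (108.5 - 105.78)/(3*1.007447) = 0.9000
Cpl = (105.78 - 97.3)/(3*1.007447) = 2.8058
Cpk = min(Cpu, Cpl) = 0.9000

0.9000


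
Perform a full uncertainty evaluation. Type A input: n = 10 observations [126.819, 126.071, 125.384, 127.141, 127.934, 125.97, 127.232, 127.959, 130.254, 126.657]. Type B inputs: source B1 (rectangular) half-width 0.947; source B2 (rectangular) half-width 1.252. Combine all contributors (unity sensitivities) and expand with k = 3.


mean = (126.819 + 126.071 + 125.384 + 127.141 + 127.934 + 125.97 + 127.232 + 127.959 + 130.254 + 126.657) / 10 = 127.1421
s = sqrt(sum((x - mean)^2)/(n-1)) = 1.3718658
u_A = s / sqrt(n) = 1.3718658 / sqrt(10) = 0.43382206
u_B1 = 0.947 / sqrt(3) = 0.5467507
u_B2 = 1.252 / sqrt(3) = 0.72284254
uc = sqrt(0.43382206^2 + 0.5467507^2 + 0.72284254^2) = 1.0048081
U = k * uc = 3 * 1.0048081
U = 3.0144

3.0144


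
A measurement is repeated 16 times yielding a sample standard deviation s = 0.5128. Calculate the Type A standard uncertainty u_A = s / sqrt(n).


u_A = s / sqrt(n)
u_A = 0.5128 / sqrt(16)
u_A = 0.5128 / 4
u_A = 0.1282

0.1282


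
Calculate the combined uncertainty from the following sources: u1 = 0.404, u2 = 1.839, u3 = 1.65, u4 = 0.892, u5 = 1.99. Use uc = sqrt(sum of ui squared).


uc = sqrt(0.404^2 + 1.839^2 + 1.65^2 + 0.892^2 + 1.99^2)
uc = sqrt(11.023401)
uc = 3.3202

3.3202


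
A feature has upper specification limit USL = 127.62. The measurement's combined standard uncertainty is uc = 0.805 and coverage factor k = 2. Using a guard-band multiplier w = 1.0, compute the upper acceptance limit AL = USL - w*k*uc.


U = k * uc = 2 * 0.805 = 1.61
guard band g = w * U = 1.0 * 1.61 = 1.61
AL = USL - g = 127.62 - 1.61
AL = 126.0100

126.0100


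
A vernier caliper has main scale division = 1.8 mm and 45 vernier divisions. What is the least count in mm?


LC = MSD / n_div
= 1.8 / 45
= 0.0400

0.0400


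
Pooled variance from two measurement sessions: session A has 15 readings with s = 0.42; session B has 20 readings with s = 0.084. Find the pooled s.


s_p = sqrt(((n1-1)*s1^2 + (n2-1)*s2^2) / (n1+n2-2))
numerator = (15-1)*0.42^2 + (20-1)*0.084^2 = 2.4696 + 0.134064 = 2.603664
denominator = 15 + 20 - 2 = 33
s_p^2 = 2.603664 / 33 = 0.078898909
s_p = sqrt(0.078898909) = 0.2809

0.2809


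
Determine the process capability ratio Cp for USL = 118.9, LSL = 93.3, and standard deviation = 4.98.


Cp = (USL - LSL) / (6 * sigma)
= (118.9 - 93.3) / (6 * 4.98)
= 25.6000 / 29.8800
= 0.8568

0.8568


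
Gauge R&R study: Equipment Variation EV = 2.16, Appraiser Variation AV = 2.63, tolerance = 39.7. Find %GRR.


GRR = sqrt(EV^2 + AV^2) = sqrt(2.16^2 + 2.63^2) = 3.4033072
%GRR = GRR / tol * 100 = 3.4033072 / 39.7 * 100
%GRR = 8.5726

8.5726


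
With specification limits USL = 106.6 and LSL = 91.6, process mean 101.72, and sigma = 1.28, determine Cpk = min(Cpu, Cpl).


Cpu = (USL - mean) / (3*sigma) = (106.6 - 101.72) / (3*1.28) = 1.2708
Cpl = (mean - LSL) / (3*sigma) = (101.72 - 91.6) / (3*1.28) = 2.6354
Cpk = min(Cpu, Cpl) = 1.2708

1.2708


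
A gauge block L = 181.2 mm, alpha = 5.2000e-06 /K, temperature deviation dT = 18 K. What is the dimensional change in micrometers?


dL = L * alpha * dT
= 181.2 * 5.2000e-06 * 18
= 0.0169603 mm
dL_um = 0.0169603 * 1000 = 16.9603 um

16.9603


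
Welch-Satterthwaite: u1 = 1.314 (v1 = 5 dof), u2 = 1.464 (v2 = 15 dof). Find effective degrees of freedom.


uc = sqrt(u1^2 + u2^2) = sqrt(1.314^2 + 1.464^2) = 1.9672041
v_eff = uc^4 / (u1^4/v1 + u2^4/v2)
= 1.9672041^4 / (1.314^4/5 + 1.464^4/15)
= 14.976064 / 0.9024746
v_eff = 16.5944

16.5944


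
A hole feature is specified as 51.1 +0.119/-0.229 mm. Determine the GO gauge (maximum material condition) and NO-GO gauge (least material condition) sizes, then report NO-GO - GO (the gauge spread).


GO = nominal - lower_tol (smallest hole = maximum material condition)
GO = 51.1 - 0.229 = 50.871
NO-GO = nominal + upper_tol (largest hole = least material condition)
NO-GO = 51.1 + 0.119 = 51.219
spread = NO-GO - GO = 51.219 - 50.871 = 0.3480

0.3480
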